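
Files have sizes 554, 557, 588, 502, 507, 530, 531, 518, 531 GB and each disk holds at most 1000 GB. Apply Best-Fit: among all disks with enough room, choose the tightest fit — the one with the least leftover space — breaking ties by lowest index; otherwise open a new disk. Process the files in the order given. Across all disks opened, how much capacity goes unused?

554 GB → disk 1 (remaining 446 GB)
557 GB → disk 2 (remaining 443 GB)
588 GB → disk 3 (remaining 412 GB)
502 GB → disk 4 (remaining 498 GB)
507 GB → disk 5 (remaining 493 GB)
530 GB → disk 6 (remaining 470 GB)
531 GB → disk 7 (remaining 469 GB)
518 GB → disk 8 (remaining 482 GB)
531 GB → disk 9 (remaining 469 GB)
9 disks × 1000 GB = 9000 GB; used 4818 GB; unused 4182 GB.

4182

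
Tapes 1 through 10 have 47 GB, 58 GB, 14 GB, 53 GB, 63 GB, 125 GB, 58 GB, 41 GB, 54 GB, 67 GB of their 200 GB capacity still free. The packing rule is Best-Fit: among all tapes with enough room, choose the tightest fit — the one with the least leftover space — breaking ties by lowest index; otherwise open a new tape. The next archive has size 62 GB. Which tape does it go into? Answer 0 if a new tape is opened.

Tapes with room: tape 5 (63 GB), tape 6 (125 GB), tape 10 (67 GB).
Tightest fit is tape 5 with 63 GB free.

5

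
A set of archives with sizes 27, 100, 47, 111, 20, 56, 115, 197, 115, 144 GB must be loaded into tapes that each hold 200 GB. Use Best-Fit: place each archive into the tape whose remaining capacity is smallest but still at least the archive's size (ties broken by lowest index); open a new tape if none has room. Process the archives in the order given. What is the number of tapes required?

6 tapes

Put 27 GB in tape 1; 173 GB remain.
Put 100 GB in tape 1; 73 GB remain.
Put 47 GB in tape 1; 26 GB remain.
Put 111 GB in tape 2; 89 GB remain.
Put 20 GB in tape 1; 6 GB remain.
Put 56 GB in tape 2; 33 GB remain.
Put 115 GB in tape 3; 85 GB remain.
Put 197 GB in tape 4; 3 GB remain.
Put 115 GB in tape 5; 85 GB remain.
Put 144 GB in tape 6; 56 GB remain.
Final tapes: [27,100,47,20] [111,56] [115] [197] [115] [144].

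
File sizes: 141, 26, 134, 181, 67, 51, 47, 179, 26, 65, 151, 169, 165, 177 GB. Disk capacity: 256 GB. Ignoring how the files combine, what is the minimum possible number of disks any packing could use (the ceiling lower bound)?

Total size = 141 + 26 + 134 + 181 + 67 + 51 + 47 + 179 + 26 + 65 + 151 + 169 + 165 + 177 = 1579 GB.
⌈1579 / 256⌉ = 7.

7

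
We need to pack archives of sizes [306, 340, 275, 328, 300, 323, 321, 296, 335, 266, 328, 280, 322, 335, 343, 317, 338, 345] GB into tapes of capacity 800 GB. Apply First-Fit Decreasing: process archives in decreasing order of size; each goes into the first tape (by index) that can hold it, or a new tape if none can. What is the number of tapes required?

9 tapes

Sorted descending: 345, 343, 340, 338, 335, 335, 328, 328, 323, 322, 321, 317, 306, 300, 296, 280, 275, 266.
tape 1: place 345 GB, 455 GB left
tape 1: place 343 GB, 112 GB left
tape 2: place 340 GB, 460 GB left
tape 2: place 338 GB, 122 GB left
tape 3: place 335 GB, 465 GB left
tape 3: place 335 GB, 130 GB left
tape 4: place 328 GB, 472 GB left
tape 4: place 328 GB, 144 GB left
tape 5: place 323 GB, 477 GB left
tape 5: place 322 GB, 155 GB left
tape 6: place 321 GB, 479 GB left
tape 6: place 317 GB, 162 GB left
tape 7: place 306 GB, 494 GB left
tape 7: place 300 GB, 194 GB left
tape 8: place 296 GB, 504 GB left
tape 8: place 280 GB, 224 GB left
tape 9: place 275 GB, 525 GB left
tape 9: place 266 GB, 259 GB left
Final tapes: [345,343] [340,338] [335,335] [328,328] [323,322] [321,317] [306,300] [296,280] [275,266].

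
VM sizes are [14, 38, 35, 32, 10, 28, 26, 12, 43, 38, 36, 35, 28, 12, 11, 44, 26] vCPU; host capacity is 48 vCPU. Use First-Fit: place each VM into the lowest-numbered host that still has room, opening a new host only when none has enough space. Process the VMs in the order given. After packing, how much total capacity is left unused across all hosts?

108

host 1: place 14 vCPU, 34 vCPU left
host 2: place 38 vCPU, 10 vCPU left
host 3: place 35 vCPU, 13 vCPU left
host 1: place 32 vCPU, 2 vCPU left
host 2: place 10 vCPU, 0 vCPU left
host 4: place 28 vCPU, 20 vCPU left
host 5: place 26 vCPU, 22 vCPU left
host 3: place 12 vCPU, 1 vCPU left
host 6: place 43 vCPU, 5 vCPU left
host 7: place 38 vCPU, 10 vCPU left
host 8: place 36 vCPU, 12 vCPU left
host 9: place 35 vCPU, 13 vCPU left
host 10: place 28 vCPU, 20 vCPU left
host 4: place 12 vCPU, 8 vCPU left
host 5: place 11 vCPU, 11 vCPU left
host 11: place 44 vCPU, 4 vCPU left
host 12: place 26 vCPU, 22 vCPU left
12 hosts × 48 vCPU = 576 vCPU; used 468 vCPU; unused 108 vCPU.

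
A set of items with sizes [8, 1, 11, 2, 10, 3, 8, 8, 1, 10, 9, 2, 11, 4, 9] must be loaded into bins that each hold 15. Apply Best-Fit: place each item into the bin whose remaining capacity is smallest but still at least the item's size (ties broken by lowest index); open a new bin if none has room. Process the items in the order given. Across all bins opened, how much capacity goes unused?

8 → bin 1 (remaining 7)
1 → bin 1 (remaining 6)
11 → bin 2 (remaining 4)
2 → bin 2 (remaining 2)
10 → bin 3 (remaining 5)
3 → bin 3 (remaining 2)
8 → bin 4 (remaining 7)
8 → bin 5 (remaining 7)
1 → bin 2 (remaining 1)
10 → bin 6 (remaining 5)
9 → bin 7 (remaining 6)
2 → bin 3 (remaining 0)
11 → bin 8 (remaining 4)
4 → bin 8 (remaining 0)
9 → bin 9 (remaining 6)
9 bins × 15 = 135; used 97; unused 38.

38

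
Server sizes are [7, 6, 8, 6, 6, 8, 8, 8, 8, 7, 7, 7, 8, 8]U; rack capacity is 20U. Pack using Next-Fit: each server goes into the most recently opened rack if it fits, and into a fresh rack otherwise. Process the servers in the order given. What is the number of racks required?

7 racks

rack 1: place 7U, 13U left
rack 1: place 6U, 7U left
rack 2: place 8U, 12U left
rack 2: place 6U, 6U left
rack 2: place 6U, 0U left
rack 3: place 8U, 12U left
rack 3: place 8U, 4U left
rack 4: place 8U, 12U left
rack 4: place 8U, 4U left
rack 5: place 7U, 13U left
rack 5: place 7U, 6U left
rack 6: place 7U, 13U left
rack 6: place 8U, 5U left
rack 7: place 8U, 12U left
Final racks: [7,6] [8,6,6] [8,8] [8,8] [7,7] [7,8] [8].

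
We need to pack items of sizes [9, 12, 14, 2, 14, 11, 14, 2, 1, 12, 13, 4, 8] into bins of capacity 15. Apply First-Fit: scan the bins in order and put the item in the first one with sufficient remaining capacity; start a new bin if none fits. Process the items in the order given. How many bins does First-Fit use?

9 → bin 1 (remaining 6)
12 → bin 2 (remaining 3)
14 → bin 3 (remaining 1)
2 → bin 1 (remaining 4)
14 → bin 4 (remaining 1)
11 → bin 5 (remaining 4)
14 → bin 6 (remaining 1)
2 → bin 1 (remaining 2)
1 → bin 1 (remaining 1)
12 → bin 7 (remaining 3)
13 → bin 8 (remaining 2)
4 → bin 5 (remaining 0)
8 → bin 9 (remaining 7)
Final bins: [9,2,2,1] [12] [14] [14] [11,4] [14] [12] [13] [8].

9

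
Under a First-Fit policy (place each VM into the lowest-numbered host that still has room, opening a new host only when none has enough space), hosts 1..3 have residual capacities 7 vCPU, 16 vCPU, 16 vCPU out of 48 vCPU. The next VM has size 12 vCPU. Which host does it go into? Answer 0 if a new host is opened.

2

Hosts with room: host 2 (16 vCPU), host 3 (16 vCPU).
The first with room is host 2.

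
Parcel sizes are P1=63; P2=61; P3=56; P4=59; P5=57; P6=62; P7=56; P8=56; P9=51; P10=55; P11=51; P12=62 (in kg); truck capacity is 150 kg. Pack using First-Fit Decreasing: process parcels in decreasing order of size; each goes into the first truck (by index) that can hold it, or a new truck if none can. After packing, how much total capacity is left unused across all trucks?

211

Sorted descending: 63, 62, 62, 61, 59, 57, 56, 56, 56, 55, 51, 51.
truck 1: place 63 kg, 87 kg left
truck 1: place 62 kg, 25 kg left
truck 2: place 62 kg, 88 kg left
truck 2: place 61 kg, 27 kg left
truck 3: place 59 kg, 91 kg left
truck 3: place 57 kg, 34 kg left
truck 4: place 56 kg, 94 kg left
truck 4: place 56 kg, 38 kg left
truck 5: place 56 kg, 94 kg left
truck 5: place 55 kg, 39 kg left
truck 6: place 51 kg, 99 kg left
truck 6: place 51 kg, 48 kg left
6 trucks × 150 kg = 900 kg; used 689 kg; unused 211 kg.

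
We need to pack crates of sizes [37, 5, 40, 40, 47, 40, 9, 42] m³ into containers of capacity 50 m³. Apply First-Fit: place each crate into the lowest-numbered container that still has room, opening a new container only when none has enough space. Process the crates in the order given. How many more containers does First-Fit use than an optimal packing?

0

First-Fit: [37,5] [40,9] [40] [47] [40] [42] → 6 containers.
Total size 260 m³; any packing needs at least ⌈260/50⌉ = 6 containers.
So 6 is already optimal.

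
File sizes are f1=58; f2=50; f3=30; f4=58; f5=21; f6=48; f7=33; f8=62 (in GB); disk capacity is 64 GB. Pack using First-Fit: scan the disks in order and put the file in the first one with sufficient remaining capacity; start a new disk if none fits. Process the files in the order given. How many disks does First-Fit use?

Put f1 (58 GB) in disk 1; 6 GB remain.
Put f2 (50 GB) in disk 2; 14 GB remain.
Put f3 (30 GB) in disk 3; 34 GB remain.
Put f4 (58 GB) in disk 4; 6 GB remain.
Put f5 (21 GB) in disk 3; 13 GB remain.
Put f6 (48 GB) in disk 5; 16 GB remain.
Put f7 (33 GB) in disk 6; 31 GB remain.
Put f8 (62 GB) in disk 7; 2 GB remain.
Final disks: [58] [50] [30,21] [58] [48] [33] [62].

7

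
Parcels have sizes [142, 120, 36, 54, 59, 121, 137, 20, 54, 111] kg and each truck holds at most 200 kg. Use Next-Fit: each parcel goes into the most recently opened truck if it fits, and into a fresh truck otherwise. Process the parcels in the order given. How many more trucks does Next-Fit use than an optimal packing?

Next-Fit: [142] [120,36] [54,59] [121] [137,20] [54,111] → 6 trucks.
Total size 854 kg; any packing needs at least ⌈854/200⌉ = 5 trucks.
An optimal packing achieves that bound: [142,54] [137,59] [121,54,20] [120,36] [111] → 5 trucks.
Excess: 6 − 5 = 1.

1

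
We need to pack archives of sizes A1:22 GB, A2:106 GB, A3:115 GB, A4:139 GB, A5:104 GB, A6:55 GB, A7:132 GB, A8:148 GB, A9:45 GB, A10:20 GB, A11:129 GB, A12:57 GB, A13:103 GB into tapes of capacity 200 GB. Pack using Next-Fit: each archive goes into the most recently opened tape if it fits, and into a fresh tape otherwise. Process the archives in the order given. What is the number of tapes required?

8 tapes

Put A1 (22 GB) in tape 1; 178 GB remain.
Put A2 (106 GB) in tape 1; 72 GB remain.
Put A3 (115 GB) in tape 2; 85 GB remain.
Put A4 (139 GB) in tape 3; 61 GB remain.
Put A5 (104 GB) in tape 4; 96 GB remain.
Put A6 (55 GB) in tape 4; 41 GB remain.
Put A7 (132 GB) in tape 5; 68 GB remain.
Put A8 (148 GB) in tape 6; 52 GB remain.
Put A9 (45 GB) in tape 6; 7 GB remain.
Put A10 (20 GB) in tape 7; 180 GB remain.
Put A11 (129 GB) in tape 7; 51 GB remain.
Put A12 (57 GB) in tape 8; 143 GB remain.
Put A13 (103 GB) in tape 8; 40 GB remain.
Final tapes: [22,106] [115] [139] [104,55] [132] [148,45] [20,129] [57,103].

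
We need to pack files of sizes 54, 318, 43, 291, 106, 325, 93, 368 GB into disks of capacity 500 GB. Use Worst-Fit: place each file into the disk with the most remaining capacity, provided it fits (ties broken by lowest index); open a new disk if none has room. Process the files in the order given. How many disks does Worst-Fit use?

4

54 GB → disk 1 (remaining 446 GB)
318 GB → disk 1 (remaining 128 GB)
43 GB → disk 1 (remaining 85 GB)
291 GB → disk 2 (remaining 209 GB)
106 GB → disk 2 (remaining 103 GB)
325 GB → disk 3 (remaining 175 GB)
93 GB → disk 3 (remaining 82 GB)
368 GB → disk 4 (remaining 132 GB)
Final disks: [54,318,43] [291,106] [325,93] [368].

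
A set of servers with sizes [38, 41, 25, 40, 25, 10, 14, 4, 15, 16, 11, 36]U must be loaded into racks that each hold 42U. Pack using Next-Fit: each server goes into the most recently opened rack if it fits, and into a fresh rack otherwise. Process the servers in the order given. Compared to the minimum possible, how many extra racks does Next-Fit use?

1

Next-Fit: [38] [41] [25] [40] [25,10] [14,4,15] [16,11] [36] → 8 racks.
Total size 275U; any packing needs at least ⌈275/42⌉ = 7 racks.
An optimal packing achieves that bound: [41] [40] [38,4] [36] [25,16] [25,15] [14,11,10] → 7 racks.
Excess: 8 − 7 = 1.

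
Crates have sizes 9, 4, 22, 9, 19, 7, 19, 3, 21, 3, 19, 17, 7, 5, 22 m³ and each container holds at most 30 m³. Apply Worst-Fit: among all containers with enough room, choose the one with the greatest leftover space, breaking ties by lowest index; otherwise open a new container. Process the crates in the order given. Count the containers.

8

container 1: place 9 m³, 21 m³ left
container 1: place 4 m³, 17 m³ left
container 2: place 22 m³, 8 m³ left
container 1: place 9 m³, 8 m³ left
container 3: place 19 m³, 11 m³ left
container 3: place 7 m³, 4 m³ left
container 4: place 19 m³, 11 m³ left
container 4: place 3 m³, 8 m³ left
container 5: place 21 m³, 9 m³ left
container 5: place 3 m³, 6 m³ left
container 6: place 19 m³, 11 m³ left
container 7: place 17 m³, 13 m³ left
container 7: place 7 m³, 6 m³ left
container 6: place 5 m³, 6 m³ left
container 8: place 22 m³, 8 m³ left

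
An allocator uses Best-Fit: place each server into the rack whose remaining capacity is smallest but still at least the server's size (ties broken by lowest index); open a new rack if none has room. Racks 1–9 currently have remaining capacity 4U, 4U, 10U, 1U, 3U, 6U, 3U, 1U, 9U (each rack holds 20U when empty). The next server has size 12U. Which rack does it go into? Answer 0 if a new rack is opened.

0

No rack has ≥ 12U free, so a new rack is opened.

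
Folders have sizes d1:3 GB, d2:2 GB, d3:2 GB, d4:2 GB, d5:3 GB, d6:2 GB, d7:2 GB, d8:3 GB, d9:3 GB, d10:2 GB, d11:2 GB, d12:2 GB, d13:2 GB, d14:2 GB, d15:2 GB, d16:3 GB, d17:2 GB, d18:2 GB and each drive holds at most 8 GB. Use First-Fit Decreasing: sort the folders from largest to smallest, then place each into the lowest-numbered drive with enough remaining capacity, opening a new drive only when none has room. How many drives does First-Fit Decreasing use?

6

Sorted descending: 3, 3, 3, 3, 3, 2, 2, 2, 2, 2, 2, 2, 2, 2, 2, 2, 2, 2.
3 GB → drive 1 (remaining 5 GB)
3 GB → drive 1 (remaining 2 GB)
3 GB → drive 2 (remaining 5 GB)
3 GB → drive 2 (remaining 2 GB)
3 GB → drive 3 (remaining 5 GB)
2 GB → drive 1 (remaining 0 GB)
2 GB → drive 2 (remaining 0 GB)
2 GB → drive 3 (remaining 3 GB)
2 GB → drive 3 (remaining 1 GB)
2 GB → drive 4 (remaining 6 GB)
2 GB → drive 4 (remaining 4 GB)
2 GB → drive 4 (remaining 2 GB)
2 GB → drive 4 (remaining 0 GB)
2 GB → drive 5 (remaining 6 GB)
2 GB → drive 5 (remaining 4 GB)
2 GB → drive 5 (remaining 2 GB)
2 GB → drive 5 (remaining 0 GB)
2 GB → drive 6 (remaining 6 GB)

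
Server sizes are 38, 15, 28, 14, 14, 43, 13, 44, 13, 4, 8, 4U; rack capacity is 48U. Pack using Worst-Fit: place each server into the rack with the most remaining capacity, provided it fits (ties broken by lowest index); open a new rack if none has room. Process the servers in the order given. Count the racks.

6 racks

Put 38U in rack 1; 10U remain.
Put 15U in rack 2; 33U remain.
Put 28U in rack 2; 5U remain.
Put 14U in rack 3; 34U remain.
Put 14U in rack 3; 20U remain.
Put 43U in rack 4; 5U remain.
Put 13U in rack 3; 7U remain.
Put 44U in rack 5; 4U remain.
Put 13U in rack 6; 35U remain.
Put 4U in rack 6; 31U remain.
Put 8U in rack 6; 23U remain.
Put 4U in rack 6; 19U remain.
Final racks: [38] [15,28] [14,14,13] [43] [44] [13,4,8,4].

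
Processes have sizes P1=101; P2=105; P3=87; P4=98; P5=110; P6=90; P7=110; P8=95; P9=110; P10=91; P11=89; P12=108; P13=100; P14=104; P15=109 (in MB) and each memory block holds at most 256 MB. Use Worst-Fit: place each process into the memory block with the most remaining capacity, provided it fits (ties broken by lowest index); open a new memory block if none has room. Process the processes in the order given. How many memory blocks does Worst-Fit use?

memory block 1: place P1 (101 MB), 155 MB left
memory block 1: place P2 (105 MB), 50 MB left
memory block 2: place P3 (87 MB), 169 MB left
memory block 2: place P4 (98 MB), 71 MB left
memory block 3: place P5 (110 MB), 146 MB left
memory block 3: place P6 (90 MB), 56 MB left
memory block 4: place P7 (110 MB), 146 MB left
memory block 4: place P8 (95 MB), 51 MB left
memory block 5: place P9 (110 MB), 146 MB left
memory block 5: place P10 (91 MB), 55 MB left
memory block 6: place P11 (89 MB), 167 MB left
memory block 6: place P12 (108 MB), 59 MB left
memory block 7: place P13 (100 MB), 156 MB left
memory block 7: place P14 (104 MB), 52 MB left
memory block 8: place P15 (109 MB), 147 MB left

8 memory blocks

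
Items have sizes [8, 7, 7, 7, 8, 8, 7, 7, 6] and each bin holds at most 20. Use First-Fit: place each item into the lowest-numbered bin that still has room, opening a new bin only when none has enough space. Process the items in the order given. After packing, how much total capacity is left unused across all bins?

15

Put 8 in bin 1; 12 remain.
Put 7 in bin 1; 5 remain.
Put 7 in bin 2; 13 remain.
Put 7 in bin 2; 6 remain.
Put 8 in bin 3; 12 remain.
Put 8 in bin 3; 4 remain.
Put 7 in bin 4; 13 remain.
Put 7 in bin 4; 6 remain.
Put 6 in bin 2; 0 remain.
4 bins × 20 = 80; used 65; unused 15.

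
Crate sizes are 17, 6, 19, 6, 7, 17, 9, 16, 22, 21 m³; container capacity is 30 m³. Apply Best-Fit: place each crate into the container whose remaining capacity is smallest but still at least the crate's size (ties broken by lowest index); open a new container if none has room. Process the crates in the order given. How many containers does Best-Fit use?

container 1: place 17 m³, 13 m³ left
container 1: place 6 m³, 7 m³ left
container 2: place 19 m³, 11 m³ left
container 1: place 6 m³, 1 m³ left
container 2: place 7 m³, 4 m³ left
container 3: place 17 m³, 13 m³ left
container 3: place 9 m³, 4 m³ left
container 4: place 16 m³, 14 m³ left
container 5: place 22 m³, 8 m³ left
container 6: place 21 m³, 9 m³ left

6 containers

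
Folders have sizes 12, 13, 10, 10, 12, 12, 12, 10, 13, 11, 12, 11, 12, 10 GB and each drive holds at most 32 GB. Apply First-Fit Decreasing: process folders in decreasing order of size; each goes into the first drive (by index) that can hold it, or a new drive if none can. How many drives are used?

Sorted descending: 13, 13, 12, 12, 12, 12, 12, 12, 11, 11, 10, 10, 10, 10.
Put 13 GB in drive 1; 19 GB remain.
Put 13 GB in drive 1; 6 GB remain.
Put 12 GB in drive 2; 20 GB remain.
Put 12 GB in drive 2; 8 GB remain.
Put 12 GB in drive 3; 20 GB remain.
Put 12 GB in drive 3; 8 GB remain.
Put 12 GB in drive 4; 20 GB remain.
Put 12 GB in drive 4; 8 GB remain.
Put 11 GB in drive 5; 21 GB remain.
Put 11 GB in drive 5; 10 GB remain.
Put 10 GB in drive 5; 0 GB remain.
Put 10 GB in drive 6; 22 GB remain.
Put 10 GB in drive 6; 12 GB remain.
Put 10 GB in drive 6; 2 GB remain.
Final drives: [13,13] [12,12] [12,12] [12,12] [11,11,10] [10,10,10].

6 drives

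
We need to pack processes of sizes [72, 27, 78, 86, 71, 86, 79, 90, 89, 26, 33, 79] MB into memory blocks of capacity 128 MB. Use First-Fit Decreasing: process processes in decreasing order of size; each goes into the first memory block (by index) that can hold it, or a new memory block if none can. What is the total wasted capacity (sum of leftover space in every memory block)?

Sorted descending: 90, 89, 86, 86, 79, 79, 78, 72, 71, 33, 27, 26.
Put 90 MB in memory block 1; 38 MB remain.
Put 89 MB in memory block 2; 39 MB remain.
Put 86 MB in memory block 3; 42 MB remain.
Put 86 MB in memory block 4; 42 MB remain.
Put 79 MB in memory block 5; 49 MB remain.
Put 79 MB in memory block 6; 49 MB remain.
Put 78 MB in memory block 7; 50 MB remain.
Put 72 MB in memory block 8; 56 MB remain.
Put 71 MB in memory block 9; 57 MB remain.
Put 33 MB in memory block 1; 5 MB remain.
Put 27 MB in memory block 2; 12 MB remain.
Put 26 MB in memory block 3; 16 MB remain.
9 memory blocks × 128 MB = 1152 MB; used 816 MB; unused 336 MB.

336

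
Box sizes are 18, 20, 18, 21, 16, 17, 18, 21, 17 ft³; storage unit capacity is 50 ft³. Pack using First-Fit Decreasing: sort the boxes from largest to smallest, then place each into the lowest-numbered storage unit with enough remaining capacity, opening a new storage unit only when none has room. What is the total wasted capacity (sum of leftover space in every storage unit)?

34

Sorted descending: 21, 21, 20, 18, 18, 18, 17, 17, 16.
Put 21 ft³ in storage unit 1; 29 ft³ remain.
Put 21 ft³ in storage unit 1; 8 ft³ remain.
Put 20 ft³ in storage unit 2; 30 ft³ remain.
Put 18 ft³ in storage unit 2; 12 ft³ remain.
Put 18 ft³ in storage unit 3; 32 ft³ remain.
Put 18 ft³ in storage unit 3; 14 ft³ remain.
Put 17 ft³ in storage unit 4; 33 ft³ remain.
Put 17 ft³ in storage unit 4; 16 ft³ remain.
Put 16 ft³ in storage unit 4; 0 ft³ remain.
4 storage units × 50 ft³ = 200 ft³; used 166 ft³; unused 34 ft³.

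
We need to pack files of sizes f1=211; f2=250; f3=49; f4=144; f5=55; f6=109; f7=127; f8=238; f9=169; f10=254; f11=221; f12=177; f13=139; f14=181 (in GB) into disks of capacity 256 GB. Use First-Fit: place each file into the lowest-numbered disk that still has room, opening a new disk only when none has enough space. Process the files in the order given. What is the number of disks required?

11 disks

disk 1: place f1 (211 GB), 45 GB left
disk 2: place f2 (250 GB), 6 GB left
disk 3: place f3 (49 GB), 207 GB left
disk 3: place f4 (144 GB), 63 GB left
disk 3: place f5 (55 GB), 8 GB left
disk 4: place f6 (109 GB), 147 GB left
disk 4: place f7 (127 GB), 20 GB left
disk 5: place f8 (238 GB), 18 GB left
disk 6: place f9 (169 GB), 87 GB left
disk 7: place f10 (254 GB), 2 GB left
disk 8: place f11 (221 GB), 35 GB left
disk 9: place f12 (177 GB), 79 GB left
disk 10: place f13 (139 GB), 117 GB left
disk 11: place f14 (181 GB), 75 GB left
Final disks: [211] [250] [49,144,55] [109,127] [238] [169] [254] [221] [177] [139] [181].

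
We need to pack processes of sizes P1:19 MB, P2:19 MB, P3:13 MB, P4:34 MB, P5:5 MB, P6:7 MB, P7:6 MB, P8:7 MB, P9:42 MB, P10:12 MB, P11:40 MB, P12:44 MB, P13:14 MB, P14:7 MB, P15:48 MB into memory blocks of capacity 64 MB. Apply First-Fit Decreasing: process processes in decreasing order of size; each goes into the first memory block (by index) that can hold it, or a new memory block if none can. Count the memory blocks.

Sorted descending: 48, 44, 42, 40, 34, 19, 19, 14, 13, 12, 7, 7, 7, 6, 5.
48 MB → memory block 1 (remaining 16 MB)
44 MB → memory block 2 (remaining 20 MB)
42 MB → memory block 3 (remaining 22 MB)
40 MB → memory block 4 (remaining 24 MB)
34 MB → memory block 5 (remaining 30 MB)
19 MB → memory block 2 (remaining 1 MB)
19 MB → memory block 3 (remaining 3 MB)
14 MB → memory block 1 (remaining 2 MB)
13 MB → memory block 4 (remaining 11 MB)
12 MB → memory block 5 (remaining 18 MB)
7 MB → memory block 4 (remaining 4 MB)
7 MB → memory block 5 (remaining 11 MB)
7 MB → memory block 5 (remaining 4 MB)
6 MB → memory block 6 (remaining 58 MB)
5 MB → memory block 6 (remaining 53 MB)
Final memory blocks: [48,14] [44,19] [42,19] [40,13,7] [34,12,7,7] [6,5].

6 memory blocks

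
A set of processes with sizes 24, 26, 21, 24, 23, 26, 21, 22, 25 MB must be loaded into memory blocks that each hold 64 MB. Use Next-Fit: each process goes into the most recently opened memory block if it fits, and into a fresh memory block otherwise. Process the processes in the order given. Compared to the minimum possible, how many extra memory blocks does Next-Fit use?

1

Next-Fit: [24,26] [21,24] [23,26] [21,22] [25] → 5 memory blocks.
Total size 212 MB; any packing needs at least ⌈212/64⌉ = 4 memory blocks.
An optimal packing achieves that bound: [26,26] [25,24] [24,23] [22,21,21] → 4 memory blocks.
Excess: 5 − 4 = 1.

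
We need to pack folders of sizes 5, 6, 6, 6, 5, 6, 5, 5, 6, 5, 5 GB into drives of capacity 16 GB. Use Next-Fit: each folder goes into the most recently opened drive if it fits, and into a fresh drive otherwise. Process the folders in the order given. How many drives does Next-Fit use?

5 GB → drive 1 (remaining 11 GB)
6 GB → drive 1 (remaining 5 GB)
6 GB → drive 2 (remaining 10 GB)
6 GB → drive 2 (remaining 4 GB)
5 GB → drive 3 (remaining 11 GB)
6 GB → drive 3 (remaining 5 GB)
5 GB → drive 3 (remaining 0 GB)
5 GB → drive 4 (remaining 11 GB)
6 GB → drive 4 (remaining 5 GB)
5 GB → drive 4 (remaining 0 GB)
5 GB → drive 5 (remaining 11 GB)
Final drives: [5,6] [6,6] [5,6,5] [5,6,5] [5].

5 drives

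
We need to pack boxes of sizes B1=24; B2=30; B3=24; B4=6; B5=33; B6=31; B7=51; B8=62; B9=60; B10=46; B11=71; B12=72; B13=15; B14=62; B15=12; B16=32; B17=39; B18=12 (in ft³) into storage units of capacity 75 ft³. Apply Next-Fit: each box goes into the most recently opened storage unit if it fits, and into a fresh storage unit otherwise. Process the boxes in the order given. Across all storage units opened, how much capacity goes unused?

293

B1 (24 ft³) → storage unit 1 (remaining 51 ft³)
B2 (30 ft³) → storage unit 1 (remaining 21 ft³)
B3 (24 ft³) → storage unit 2 (remaining 51 ft³)
B4 (6 ft³) → storage unit 2 (remaining 45 ft³)
B5 (33 ft³) → storage unit 2 (remaining 12 ft³)
B6 (31 ft³) → storage unit 3 (remaining 44 ft³)
B7 (51 ft³) → storage unit 4 (remaining 24 ft³)
B8 (62 ft³) → storage unit 5 (remaining 13 ft³)
B9 (60 ft³) → storage unit 6 (remaining 15 ft³)
B10 (46 ft³) → storage unit 7 (remaining 29 ft³)
B11 (71 ft³) → storage unit 8 (remaining 4 ft³)
B12 (72 ft³) → storage unit 9 (remaining 3 ft³)
B13 (15 ft³) → storage unit 10 (remaining 60 ft³)
B14 (62 ft³) → storage unit 11 (remaining 13 ft³)
B15 (12 ft³) → storage unit 11 (remaining 1 ft³)
B16 (32 ft³) → storage unit 12 (remaining 43 ft³)
B17 (39 ft³) → storage unit 12 (remaining 4 ft³)
B18 (12 ft³) → storage unit 13 (remaining 63 ft³)
13 storage units × 75 ft³ = 975 ft³; used 682 ft³; unused 293 ft³.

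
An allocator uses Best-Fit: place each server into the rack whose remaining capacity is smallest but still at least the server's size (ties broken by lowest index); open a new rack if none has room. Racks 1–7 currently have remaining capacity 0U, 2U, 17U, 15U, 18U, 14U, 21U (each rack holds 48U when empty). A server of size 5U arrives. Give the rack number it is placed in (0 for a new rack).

Racks with room: rack 3 (17U), rack 4 (15U), rack 5 (18U), rack 6 (14U), rack 7 (21U).
Tightest fit is rack 6 with 14U free.

6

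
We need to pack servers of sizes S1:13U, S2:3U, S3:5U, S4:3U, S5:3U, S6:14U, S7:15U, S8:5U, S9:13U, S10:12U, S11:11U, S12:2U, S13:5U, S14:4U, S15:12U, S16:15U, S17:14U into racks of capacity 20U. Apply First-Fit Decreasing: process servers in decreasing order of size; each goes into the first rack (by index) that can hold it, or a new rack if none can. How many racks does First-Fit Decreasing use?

Sorted descending: 15, 15, 14, 14, 13, 13, 12, 12, 11, 5, 5, 5, 4, 3, 3, 3, 2.
rack 1: place 15U, 5U left
rack 2: place 15U, 5U left
rack 3: place 14U, 6U left
rack 4: place 14U, 6U left
rack 5: place 13U, 7U left
rack 6: place 13U, 7U left
rack 7: place 12U, 8U left
rack 8: place 12U, 8U left
rack 9: place 11U, 9U left
rack 1: place 5U, 0U left
rack 2: place 5U, 0U left
rack 3: place 5U, 1U left
rack 4: place 4U, 2U left
rack 5: place 3U, 4U left
rack 5: place 3U, 1U left
rack 6: place 3U, 4U left
rack 4: place 2U, 0U left

9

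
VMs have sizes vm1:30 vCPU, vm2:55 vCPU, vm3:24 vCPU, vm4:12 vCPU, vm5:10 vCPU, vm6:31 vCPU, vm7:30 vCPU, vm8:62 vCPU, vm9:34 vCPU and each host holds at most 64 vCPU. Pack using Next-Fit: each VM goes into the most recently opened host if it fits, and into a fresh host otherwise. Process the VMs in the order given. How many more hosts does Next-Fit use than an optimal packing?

1

Next-Fit: [30] [55] [24,12,10] [31,30] [62] [34] → 6 hosts.
Total size 288 vCPU; any packing needs at least ⌈288/64⌉ = 5 hosts.
An optimal packing achieves that bound: [62] [55] [34,30] [31,30] [24,12,10] → 5 hosts.
Excess: 6 − 5 = 1.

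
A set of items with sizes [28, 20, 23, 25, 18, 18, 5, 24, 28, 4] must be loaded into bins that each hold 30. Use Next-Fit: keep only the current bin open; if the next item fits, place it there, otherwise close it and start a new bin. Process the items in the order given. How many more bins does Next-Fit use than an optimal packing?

Next-Fit: [28] [20] [23] [25] [18] [18,5] [24] [28] [4] → 9 bins.
8 items exceed 15 (half the capacity), and no two of those can share a bin, so at least 8 bins are needed.
An optimal packing achieves that bound: [28] [28] [25,5] [24,4] [23] [20] [18] [18] → 8 bins.
Excess: 9 − 8 = 1.

1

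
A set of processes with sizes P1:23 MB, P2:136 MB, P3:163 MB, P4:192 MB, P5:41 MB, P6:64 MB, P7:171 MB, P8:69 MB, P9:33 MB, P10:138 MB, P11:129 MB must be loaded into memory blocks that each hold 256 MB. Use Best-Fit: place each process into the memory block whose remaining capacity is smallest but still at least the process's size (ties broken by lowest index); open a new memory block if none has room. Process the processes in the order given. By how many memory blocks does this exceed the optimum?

0

Best-Fit: [23,136,33] [163,64] [192,41] [171,69] [138] [129] → 6 memory blocks.
6 processes exceed 128 MB (half the capacity), and no two of those can share a memory block, so at least 6 memory blocks are needed.
So 6 is already optimal.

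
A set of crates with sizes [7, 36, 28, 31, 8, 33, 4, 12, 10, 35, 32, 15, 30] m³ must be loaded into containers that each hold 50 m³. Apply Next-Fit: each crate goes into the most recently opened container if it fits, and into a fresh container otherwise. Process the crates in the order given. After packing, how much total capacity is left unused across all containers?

Put 7 m³ in container 1; 43 m³ remain.
Put 36 m³ in container 1; 7 m³ remain.
Put 28 m³ in container 2; 22 m³ remain.
Put 31 m³ in container 3; 19 m³ remain.
Put 8 m³ in container 3; 11 m³ remain.
Put 33 m³ in container 4; 17 m³ remain.
Put 4 m³ in container 4; 13 m³ remain.
Put 12 m³ in container 4; 1 m³ remain.
Put 10 m³ in container 5; 40 m³ remain.
Put 35 m³ in container 5; 5 m³ remain.
Put 32 m³ in container 6; 18 m³ remain.
Put 15 m³ in container 6; 3 m³ remain.
Put 30 m³ in container 7; 20 m³ remain.
7 containers × 50 m³ = 350 m³; used 281 m³; unused 69 m³.

69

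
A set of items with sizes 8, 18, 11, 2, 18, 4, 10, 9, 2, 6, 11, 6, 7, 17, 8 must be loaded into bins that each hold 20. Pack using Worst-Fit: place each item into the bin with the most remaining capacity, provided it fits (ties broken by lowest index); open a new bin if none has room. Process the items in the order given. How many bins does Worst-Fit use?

bin 1: place 8, 12 left
bin 2: place 18, 2 left
bin 1: place 11, 1 left
bin 2: place 2, 0 left
bin 3: place 18, 2 left
bin 4: place 4, 16 left
bin 4: place 10, 6 left
bin 5: place 9, 11 left
bin 5: place 2, 9 left
bin 5: place 6, 3 left
bin 6: place 11, 9 left
bin 6: place 6, 3 left
bin 7: place 7, 13 left
bin 8: place 17, 3 left
bin 7: place 8, 5 left

8 bins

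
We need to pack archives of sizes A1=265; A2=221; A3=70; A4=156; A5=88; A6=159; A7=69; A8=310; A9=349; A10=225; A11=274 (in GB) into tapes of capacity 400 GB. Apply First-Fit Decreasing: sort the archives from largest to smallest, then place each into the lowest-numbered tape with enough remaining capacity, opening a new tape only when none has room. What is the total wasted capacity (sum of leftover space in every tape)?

Sorted descending: 349, 310, 274, 265, 225, 221, 159, 156, 88, 70, 69.
Put 349 GB in tape 1; 51 GB remain.
Put 310 GB in tape 2; 90 GB remain.
Put 274 GB in tape 3; 126 GB remain.
Put 265 GB in tape 4; 135 GB remain.
Put 225 GB in tape 5; 175 GB remain.
Put 221 GB in tape 6; 179 GB remain.
Put 159 GB in tape 5; 16 GB remain.
Put 156 GB in tape 6; 23 GB remain.
Put 88 GB in tape 2; 2 GB remain.
Put 70 GB in tape 3; 56 GB remain.
Put 69 GB in tape 4; 66 GB remain.
6 tapes × 400 GB = 2400 GB; used 2186 GB; unused 214 GB.

214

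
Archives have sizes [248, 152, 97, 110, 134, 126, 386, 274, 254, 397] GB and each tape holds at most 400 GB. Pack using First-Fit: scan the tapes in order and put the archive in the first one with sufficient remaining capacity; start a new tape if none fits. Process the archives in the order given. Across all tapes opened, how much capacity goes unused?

Put 248 GB in tape 1; 152 GB remain.
Put 152 GB in tape 1; 0 GB remain.
Put 97 GB in tape 2; 303 GB remain.
Put 110 GB in tape 2; 193 GB remain.
Put 134 GB in tape 2; 59 GB remain.
Put 126 GB in tape 3; 274 GB remain.
Put 386 GB in tape 4; 14 GB remain.
Put 274 GB in tape 3; 0 GB remain.
Put 254 GB in tape 5; 146 GB remain.
Put 397 GB in tape 6; 3 GB remain.
6 tapes × 400 GB = 2400 GB; used 2178 GB; unused 222 GB.

222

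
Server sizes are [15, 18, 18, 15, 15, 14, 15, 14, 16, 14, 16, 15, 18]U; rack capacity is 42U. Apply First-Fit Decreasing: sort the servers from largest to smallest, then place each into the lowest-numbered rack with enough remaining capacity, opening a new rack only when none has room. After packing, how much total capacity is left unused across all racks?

Sorted descending: 18, 18, 18, 16, 16, 15, 15, 15, 15, 15, 14, 14, 14.
rack 1: place 18U, 24U left
rack 1: place 18U, 6U left
rack 2: place 18U, 24U left
rack 2: place 16U, 8U left
rack 3: place 16U, 26U left
rack 3: place 15U, 11U left
rack 4: place 15U, 27U left
rack 4: place 15U, 12U left
rack 5: place 15U, 27U left
rack 5: place 15U, 12U left
rack 6: place 14U, 28U left
rack 6: place 14U, 14U left
rack 6: place 14U, 0U left
6 racks × 42U = 252U; used 203U; unused 49U.

49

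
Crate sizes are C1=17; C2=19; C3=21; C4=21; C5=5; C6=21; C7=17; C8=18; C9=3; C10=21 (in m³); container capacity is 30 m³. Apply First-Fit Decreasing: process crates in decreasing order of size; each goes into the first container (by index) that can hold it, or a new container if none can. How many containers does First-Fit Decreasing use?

Sorted descending: 21, 21, 21, 21, 19, 18, 17, 17, 5, 3.
Put 21 m³ in container 1; 9 m³ remain.
Put 21 m³ in container 2; 9 m³ remain.
Put 21 m³ in container 3; 9 m³ remain.
Put 21 m³ in container 4; 9 m³ remain.
Put 19 m³ in container 5; 11 m³ remain.
Put 18 m³ in container 6; 12 m³ remain.
Put 17 m³ in container 7; 13 m³ remain.
Put 17 m³ in container 8; 13 m³ remain.
Put 5 m³ in container 1; 4 m³ remain.
Put 3 m³ in container 1; 1 m³ remain.

8 containers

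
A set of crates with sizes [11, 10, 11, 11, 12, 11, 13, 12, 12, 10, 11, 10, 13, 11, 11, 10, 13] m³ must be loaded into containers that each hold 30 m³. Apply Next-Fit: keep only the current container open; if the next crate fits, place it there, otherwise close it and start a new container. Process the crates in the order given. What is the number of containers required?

9 containers

Put 11 m³ in container 1; 19 m³ remain.
Put 10 m³ in container 1; 9 m³ remain.
Put 11 m³ in container 2; 19 m³ remain.
Put 11 m³ in container 2; 8 m³ remain.
Put 12 m³ in container 3; 18 m³ remain.
Put 11 m³ in container 3; 7 m³ remain.
Put 13 m³ in container 4; 17 m³ remain.
Put 12 m³ in container 4; 5 m³ remain.
Put 12 m³ in container 5; 18 m³ remain.
Put 10 m³ in container 5; 8 m³ remain.
Put 11 m³ in container 6; 19 m³ remain.
Put 10 m³ in container 6; 9 m³ remain.
Put 13 m³ in container 7; 17 m³ remain.
Put 11 m³ in container 7; 6 m³ remain.
Put 11 m³ in container 8; 19 m³ remain.
Put 10 m³ in container 8; 9 m³ remain.
Put 13 m³ in container 9; 17 m³ remain.
Final containers: [11,10] [11,11] [12,11] [13,12] [12,10] [11,10] [13,11] [11,10] [13].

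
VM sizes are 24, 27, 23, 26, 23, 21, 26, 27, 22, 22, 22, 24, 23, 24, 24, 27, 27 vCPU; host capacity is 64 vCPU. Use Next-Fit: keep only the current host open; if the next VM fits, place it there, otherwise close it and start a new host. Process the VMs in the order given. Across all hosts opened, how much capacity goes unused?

Put 24 vCPU in host 1; 40 vCPU remain.
Put 27 vCPU in host 1; 13 vCPU remain.
Put 23 vCPU in host 2; 41 vCPU remain.
Put 26 vCPU in host 2; 15 vCPU remain.
Put 23 vCPU in host 3; 41 vCPU remain.
Put 21 vCPU in host 3; 20 vCPU remain.
Put 26 vCPU in host 4; 38 vCPU remain.
Put 27 vCPU in host 4; 11 vCPU remain.
Put 22 vCPU in host 5; 42 vCPU remain.
Put 22 vCPU in host 5; 20 vCPU remain.
Put 22 vCPU in host 6; 42 vCPU remain.
Put 24 vCPU in host 6; 18 vCPU remain.
Put 23 vCPU in host 7; 41 vCPU remain.
Put 24 vCPU in host 7; 17 vCPU remain.
Put 24 vCPU in host 8; 40 vCPU remain.
Put 27 vCPU in host 8; 13 vCPU remain.
Put 27 vCPU in host 9; 37 vCPU remain.
9 hosts × 64 vCPU = 576 vCPU; used 412 vCPU; unused 164 vCPU.

164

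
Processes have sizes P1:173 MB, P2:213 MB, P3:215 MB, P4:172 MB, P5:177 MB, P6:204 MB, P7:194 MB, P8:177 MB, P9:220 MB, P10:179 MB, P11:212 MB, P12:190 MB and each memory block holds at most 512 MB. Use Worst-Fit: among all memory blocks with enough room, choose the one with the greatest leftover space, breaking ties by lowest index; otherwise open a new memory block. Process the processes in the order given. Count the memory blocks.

6

P1 (173 MB) → memory block 1 (remaining 339 MB)
P2 (213 MB) → memory block 1 (remaining 126 MB)
P3 (215 MB) → memory block 2 (remaining 297 MB)
P4 (172 MB) → memory block 2 (remaining 125 MB)
P5 (177 MB) → memory block 3 (remaining 335 MB)
P6 (204 MB) → memory block 3 (remaining 131 MB)
P7 (194 MB) → memory block 4 (remaining 318 MB)
P8 (177 MB) → memory block 4 (remaining 141 MB)
P9 (220 MB) → memory block 5 (remaining 292 MB)
P10 (179 MB) → memory block 5 (remaining 113 MB)
P11 (212 MB) → memory block 6 (remaining 300 MB)
P12 (190 MB) → memory block 6 (remaining 110 MB)
Final memory blocks: [173,213] [215,172] [177,204] [194,177] [220,179] [212,190].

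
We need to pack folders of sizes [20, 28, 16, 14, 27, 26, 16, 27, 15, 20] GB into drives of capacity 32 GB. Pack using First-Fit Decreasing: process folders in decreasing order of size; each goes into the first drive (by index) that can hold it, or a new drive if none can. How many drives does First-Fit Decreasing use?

8

Sorted descending: 28, 27, 27, 26, 20, 20, 16, 16, 15, 14.
28 GB → drive 1 (remaining 4 GB)
27 GB → drive 2 (remaining 5 GB)
27 GB → drive 3 (remaining 5 GB)
26 GB → drive 4 (remaining 6 GB)
20 GB → drive 5 (remaining 12 GB)
20 GB → drive 6 (remaining 12 GB)
16 GB → drive 7 (remaining 16 GB)
16 GB → drive 7 (remaining 0 GB)
15 GB → drive 8 (remaining 17 GB)
14 GB → drive 8 (remaining 3 GB)
Final drives: [28] [27] [27] [26] [20] [20] [16,16] [15,14].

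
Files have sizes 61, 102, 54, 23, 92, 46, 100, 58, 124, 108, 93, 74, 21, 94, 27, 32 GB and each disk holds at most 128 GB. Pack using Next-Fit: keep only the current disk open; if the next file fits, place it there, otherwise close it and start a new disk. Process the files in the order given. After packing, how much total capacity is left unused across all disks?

Put 61 GB in disk 1; 67 GB remain.
Put 102 GB in disk 2; 26 GB remain.
Put 54 GB in disk 3; 74 GB remain.
Put 23 GB in disk 3; 51 GB remain.
Put 92 GB in disk 4; 36 GB remain.
Put 46 GB in disk 5; 82 GB remain.
Put 100 GB in disk 6; 28 GB remain.
Put 58 GB in disk 7; 70 GB remain.
Put 124 GB in disk 8; 4 GB remain.
Put 108 GB in disk 9; 20 GB remain.
Put 93 GB in disk 10; 35 GB remain.
Put 74 GB in disk 11; 54 GB remain.
Put 21 GB in disk 11; 33 GB remain.
Put 94 GB in disk 12; 34 GB remain.
Put 27 GB in disk 12; 7 GB remain.
Put 32 GB in disk 13; 96 GB remain.
13 disks × 128 GB = 1664 GB; used 1109 GB; unused 555 GB.

555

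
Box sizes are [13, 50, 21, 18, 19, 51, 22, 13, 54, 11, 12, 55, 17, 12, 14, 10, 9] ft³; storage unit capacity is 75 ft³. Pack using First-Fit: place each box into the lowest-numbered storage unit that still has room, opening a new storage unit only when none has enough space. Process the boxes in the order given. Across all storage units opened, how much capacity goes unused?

storage unit 1: place 13 ft³, 62 ft³ left
storage unit 1: place 50 ft³, 12 ft³ left
storage unit 2: place 21 ft³, 54 ft³ left
storage unit 2: place 18 ft³, 36 ft³ left
storage unit 2: place 19 ft³, 17 ft³ left
storage unit 3: place 51 ft³, 24 ft³ left
storage unit 3: place 22 ft³, 2 ft³ left
storage unit 2: place 13 ft³, 4 ft³ left
storage unit 4: place 54 ft³, 21 ft³ left
storage unit 1: place 11 ft³, 1 ft³ left
storage unit 4: place 12 ft³, 9 ft³ left
storage unit 5: place 55 ft³, 20 ft³ left
storage unit 5: place 17 ft³, 3 ft³ left
storage unit 6: place 12 ft³, 63 ft³ left
storage unit 6: place 14 ft³, 49 ft³ left
storage unit 6: place 10 ft³, 39 ft³ left
storage unit 4: place 9 ft³, 0 ft³ left
6 storage units × 75 ft³ = 450 ft³; used 401 ft³; unused 49 ft³.

49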